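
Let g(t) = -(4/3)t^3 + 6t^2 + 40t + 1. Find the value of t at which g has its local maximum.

g'(t) = -4t^2 + 12t + 40. Setting g'(t) = 0 gives t ∈ {-2, 5}.
Second-derivative test with g''(t) = -8t + 12: g''(-2) = 28 > 0 ⇒ local minimum; g''(5) = -28 < 0 ⇒ local maximum.
So the local maximum value is g(5) = 553/3.

5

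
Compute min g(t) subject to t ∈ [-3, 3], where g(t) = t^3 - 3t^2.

-54

The derivative is 3t^2 - 6t, which vanishes at t = 0 and t = 2.
Compare values at every candidate in [-3, 3]: g(-3) = -54,  g(0) = 0,  g(2) = -4,  g(3) = 0.
Hence the absolute minimum is -54 at t = -3.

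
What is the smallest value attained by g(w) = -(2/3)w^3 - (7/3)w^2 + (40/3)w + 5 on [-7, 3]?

The derivative is -2w^2 - (14/3)w + 40/3, which vanishes at w = -4 and w = 5/3.
Candidates: g(-7) = 26, g(-4) = -43, g(5/3) = 1430/81, g(3) = 6.
Hence the absolute minimum is -43 at w = -4.

-43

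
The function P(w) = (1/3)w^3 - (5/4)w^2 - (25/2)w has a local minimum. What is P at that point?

P'(w) = w^2 - (5/2)w - 25/2 = 0 at w = -5/2, 5.
Since P''(w) = 2w - 5/2, we get P''(-5/2) = -15/2 < 0 ⇒ local maximum; P''(5) = 15/2 > 0 ⇒ local minimum.
So the local minimum value is P(5) = -625/12.

-625/12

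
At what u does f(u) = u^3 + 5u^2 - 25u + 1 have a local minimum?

5/3

f'(u) = 3u^2 + 10u - 25. Setting f'(u) = 0 gives u ∈ {-5, 5/3}.
Second-derivative test with f''(u) = 6u + 10: f''(-5) = -20 < 0 ⇒ local maximum; f''(5/3) = 20 > 0 ⇒ local minimum.
Thus f has its local minimum at u = 5/3, with value -598/27.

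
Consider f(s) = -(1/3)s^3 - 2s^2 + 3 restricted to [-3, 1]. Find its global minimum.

Differentiating, f'(s) = -s^2 - 4s; whose only zero in [-3, 1] is s = 0.
Candidates: f(-3) = -6; f(0) = 3; f(1) = 2/3.
Hence the absolute minimum is -6 at s = -3.

-6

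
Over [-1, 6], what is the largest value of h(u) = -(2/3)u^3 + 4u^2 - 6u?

The derivative is -2u^2 + 8u - 6, which vanishes at u = 1 and u = 3.
Compare values at every candidate in [-1, 6]: h(-1) = 32/3, h(1) = -8/3, h(3) = 0, h(6) = -36.
Hence the absolute maximum is 32/3 at u = -1.

32/3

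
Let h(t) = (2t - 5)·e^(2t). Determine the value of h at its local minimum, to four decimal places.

h'(t) = 2·e^(2t) + (2t - 5)·2·e^(2t) = (4t - 8)·e^(2t). Since e^(2t) > 0, the only critical point is t = 2.
h''(2) has the same sign as 4 > 0, so this is a local minimum.
h(2) = (-1)·e^(4) ≈ -54.5982.

-54.5982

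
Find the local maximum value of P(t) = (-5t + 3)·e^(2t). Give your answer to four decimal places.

P'(t) = (-5)·e^(2t) + (-5t + 3)·2·e^(2t) = (-10t + 1)·e^(2t). Since e^(2t) > 0, the only critical point is t = 1/10.
P''(1/10) has the same sign as -10 < 0, so this is a local maximum.
P(1/10) = (5/2)·e^(1/5) ≈ 3.0535.

3.0535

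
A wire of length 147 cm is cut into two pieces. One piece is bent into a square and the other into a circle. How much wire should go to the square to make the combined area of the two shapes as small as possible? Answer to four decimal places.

Let x be the length used for the square. Square side x/4; circle radius (147−x)/(2π).
A(x) = (x/4)² + π·((147−x)/(2π))² = x²/16 + (147−x)²/(4π) for 0 ≤ x ≤ 147. A'(x) = x/8 − (147−x)/(2π) = 0 gives x = 4·147/(π+4) ≈ 82.3346.
A'' = 1/8 + 1/(2π) > 0, so this gives the minimum combined area; x ≈ 82.3346 cm to the square.

82.3346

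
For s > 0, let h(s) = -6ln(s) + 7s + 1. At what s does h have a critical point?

h'(s) = -6/s + 7 = 0 gives s = 6/7.
h''(s) = 6/s², which is positive for s > 0, so this is a local minimum.
h(6/7) = -6·ln(6/7) + 6 + 1 ≈ 7.9249.

6/7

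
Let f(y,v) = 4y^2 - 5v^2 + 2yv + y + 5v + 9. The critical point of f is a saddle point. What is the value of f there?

∂f/∂y = 8y + 2v + 1 = 0 and ∂f/∂v = 2y - 10v + 5 = 0, so (y, v) = (-5/21, 19/42).
The Hessian has f_{yy} = 8, f_{vv} = -10, f_{yv} = 2, giving D = -84 < 0, so the point is a saddle point.
f(-5/21, 19/42) = 841/84.

841/84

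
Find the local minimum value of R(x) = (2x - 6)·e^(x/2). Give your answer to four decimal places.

By the product rule, R'(x) = (x - 1)·e^(x/2). Since e^(x/2) > 0, the only critical point is x = 1.
R''(1) has the same sign as 1 > 0, so this is a local minimum.
R(1) = (-4)·e^(1/2) ≈ -6.5949.

-6.5949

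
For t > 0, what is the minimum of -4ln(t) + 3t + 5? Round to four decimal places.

P'(t) = -4/t + 3 = 0 gives t = 4/3.
P''(t) = 4/t², which is positive for t > 0, so this is a local minimum.
P(4/3) = -4·ln(4/3) + 4 + 5 ≈ 7.8493.

7.8493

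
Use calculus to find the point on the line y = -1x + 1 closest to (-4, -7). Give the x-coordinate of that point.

Minimize D(x)^2 = (x + 4)^2 + (-x + 8)^2.
d/dx[D^2] = 2(x + 4) + 2·(-1)·(-x + 8) = 0 ⇒ x = 2.
Then y = -1 and the distance is √(72) ≈ 8.4853.

2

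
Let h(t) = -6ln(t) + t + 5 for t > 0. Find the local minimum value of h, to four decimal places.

h'(t) = -6/t + 1 = 0 gives t = 6.
h''(t) = 6/t², which is positive for t > 0, so this is a local minimum.
h(6) = -6·ln(6) + 6 + 5 ≈ 0.2494.

0.2494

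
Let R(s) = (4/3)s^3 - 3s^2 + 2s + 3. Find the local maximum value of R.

R'(s) = 4s^2 - 6s + 2 = 0 at s = 1/2, 1.
R''(s) = 8s - 6. R''(1/2) = -2 < 0 ⇒ local maximum; R''(1) = 2 > 0 ⇒ local minimum.
So the local maximum value is R(1/2) = 41/12.

41/12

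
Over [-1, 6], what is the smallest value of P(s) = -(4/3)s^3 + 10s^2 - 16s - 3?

The derivative is -4s^2 + 20s - 16, which vanishes at s = 1 and s = 4.
Compare values at every candidate in [-1, 6]: P(-1) = 73/3, P(1) = -31/3, P(4) = 23/3, P(6) = -27.
So the minimum is P(6) = -27.

-27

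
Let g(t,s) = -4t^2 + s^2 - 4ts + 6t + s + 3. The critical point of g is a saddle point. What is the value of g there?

19/4

∂g/∂t = -8t - 4s + 6 = 0 and ∂g/∂s = -4t + 2s + 1 = 0, so (t, s) = (1/2, 1/2).
The Hessian has g_{tt} = -8, g_{ss} = 2, g_{ts} = -4, giving D = -32 < 0, so the point is a saddle point.
g(1/2, 1/2) = 19/4.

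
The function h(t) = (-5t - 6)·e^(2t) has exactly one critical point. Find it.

-17/10

h'(t) = (-5)·e^(2t) + (-5t - 6)·2·e^(2t) = (-10t - 17)·e^(2t). Since e^(2t) > 0, the only critical point is t = -17/10.
h''(-17/10) has the same sign as -10 < 0, so this is a local maximum.
h(-17/10) = (5/2)·e^(-17/5) ≈ 0.0834.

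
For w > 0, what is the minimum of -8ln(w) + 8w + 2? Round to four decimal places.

10.0000

R'(w) = -8/w + 8 = 0 gives w = 1.
R''(w) = 8/w², which is positive for w > 0, so this is a local minimum.
R(1) = -8·ln(1) + 8 + 2 ≈ 10.0000.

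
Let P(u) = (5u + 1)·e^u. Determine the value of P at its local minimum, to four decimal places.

-1.5060

By the product rule, P'(u) = (5u + 6)·e^u. Since e^u > 0, the only critical point is u = -6/5.
P''(-6/5) has the same sign as 5 > 0, so this is a local minimum.
P(-6/5) = (-5)·e^(-6/5) ≈ -1.5060.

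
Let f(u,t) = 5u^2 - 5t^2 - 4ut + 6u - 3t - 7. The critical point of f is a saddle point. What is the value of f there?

∂f/∂u = 10u - 4t + 6 = 0 and ∂f/∂t = -4u - 10t - 3 = 0, so (u, t) = (-18/29, -3/58).
The Hessian has f_{uu} = 10, f_{tt} = -10, f_{ut} = -4, giving D = -116 < 0, so the point is a saddle point.
f(-18/29, -3/58) = -1019/116.

-1019/116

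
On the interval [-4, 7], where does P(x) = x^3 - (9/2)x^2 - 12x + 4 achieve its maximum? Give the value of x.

The derivative is 3x^2 - 9x - 12, which vanishes at x = -1 and x = 4.
Evaluating at the critical points and endpoints: P(-4) = -84,  P(-1) = 21/2,  P(4) = -52,  P(7) = 85/2.
So the maximum is P(7) = 85/2.

7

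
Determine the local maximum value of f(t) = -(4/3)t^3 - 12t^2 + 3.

f'(t) = -4t^2 - 24t = 0 at t = -6, 0.
Second-derivative test with f''(t) = -8t - 24: f''(-6) = 24 > 0 ⇒ local minimum; f''(0) = -24 < 0 ⇒ local maximum.
So the local maximum value is f(0) = 3.

3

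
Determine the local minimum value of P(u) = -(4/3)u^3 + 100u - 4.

-1012/3

P'(u) = -4u^2 + 100 = 0 at u = -5, 5.
Second-derivative test with P''(u) = -8u: P''(-5) = 40 > 0 ⇒ local minimum; P''(5) = -40 < 0 ⇒ local maximum.
So the local minimum value is P(-5) = -1012/3.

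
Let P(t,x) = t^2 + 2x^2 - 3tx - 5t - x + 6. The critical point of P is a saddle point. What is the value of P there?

∂P/∂t = 2t - 3x - 5 = 0 and ∂P/∂x = -3t + 4x - 1 = 0, so (t, x) = (-23, -17).
The Hessian has P_{tt} = 2, P_{xx} = 4, P_{tx} = -3, giving D = -1 < 0, so the point is a saddle point.
P(-23, -17) = 72.

72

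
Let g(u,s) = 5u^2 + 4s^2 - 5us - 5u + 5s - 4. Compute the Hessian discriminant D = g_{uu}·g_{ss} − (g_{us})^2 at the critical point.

55

∂g/∂u = 10u - 5s - 5 = 0 and ∂g/∂s = -5u + 8s + 5 = 0, so (u, s) = (3/11, -5/11).
The Hessian has g_{uu} = 10, g_{ss} = 8, g_{us} = -5, giving D = 55 > 0 with g_{uu} > 0, so the point is a local minimum.
D = (10)·(8) − (-5)^2 = 55.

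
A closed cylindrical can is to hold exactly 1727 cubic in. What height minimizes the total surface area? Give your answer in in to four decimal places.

13.0037

With radius r and height h, πr²h = 1727 so h = 1727/(πr²), and S(r) = 2πr² + 2πrh = 2πr² + 2·1727/r.
S'(r) = 4πr − 2·1727/r² = 0 ⇒ r³ = 1727/(2π), so r ≈ 6.5019 and h = 2r ≈ 13.0037.
S''(r) = 4π + 4·1727/r³ > 0, so this is the minimum; S ≈ 796.8491.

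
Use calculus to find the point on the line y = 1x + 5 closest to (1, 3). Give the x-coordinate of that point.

Minimize D(x)^2 = (x - 1)^2 + (x + 2)^2.
d/dx[D^2] = 2(x - 1) + 2·1·(x + 2) = 0 ⇒ x = -1/2.
Then y = 9/2 and the distance is √(9/2) ≈ 2.1213.

-1/2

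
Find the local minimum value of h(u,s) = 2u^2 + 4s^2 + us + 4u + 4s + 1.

∂h/∂u = 4u + s + 4 = 0 and ∂h/∂s = u + 8s + 4 = 0, so (u, s) = (-28/31, -12/31).
The Hessian has h_{uu} = 4, h_{ss} = 8, h_{us} = 1, giving D = 31 > 0 with h_{uu} > 0, so the point is a local minimum.
h(-28/31, -12/31) = -49/31.

-49/31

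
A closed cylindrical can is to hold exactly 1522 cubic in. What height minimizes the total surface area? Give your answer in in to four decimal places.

With radius r and height h, πr²h = 1522 so h = 1522/(πr²), and S(r) = 2πr² + 2πrh = 2πr² + 2·1522/r.
S'(r) = 4πr − 2·1522/r² = 0 ⇒ r³ = 1522/(2π), so r ≈ 6.2337 and h = 2r ≈ 12.4674.
S''(r) = 4π + 4·1522/r³ > 0, so this is the minimum; S ≈ 732.4719.

12.4674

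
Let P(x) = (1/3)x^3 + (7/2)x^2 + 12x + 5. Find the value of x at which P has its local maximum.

P'(x) = x^2 + 7x + 12 = 0 at x = -4, -3.
Second-derivative test with P''(x) = 2x + 7: P''(-4) = -1 < 0 ⇒ local maximum; P''(-3) = 1 > 0 ⇒ local minimum.
The local maximum is P(-4) = -25/3.

-4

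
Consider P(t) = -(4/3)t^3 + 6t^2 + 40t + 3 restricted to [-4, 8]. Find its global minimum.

-127/3

Differentiating, P'(t) = -4t^2 + 12t + 40; which vanishes at t = -2 and t = 5.
Compare values at every candidate in [-4, 8]: P(-4) = 73/3, P(-2) = -127/3, P(5) = 559/3, P(8) = 73/3.
The minimum over the interval is -127/3, attained at t = -2.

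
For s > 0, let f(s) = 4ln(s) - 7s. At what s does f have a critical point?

f'(s) = 4/s − 7 = 0 gives s = 4/7.
f''(s) = -4/s², which is negative for s > 0, so this is a local maximum.
f(4/7) = 4·ln(4/7) - 4 ≈ -6.2385.

4/7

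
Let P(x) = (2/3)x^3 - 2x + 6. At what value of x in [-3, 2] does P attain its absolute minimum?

P'(x) = 2x^2 - 2, which vanishes at x = -1 and x = 1.
Evaluating at the critical points and endpoints: P(-3) = -6, P(-1) = 22/3, P(1) = 14/3, P(2) = 22/3.
So the minimum is P(-3) = -6.

-3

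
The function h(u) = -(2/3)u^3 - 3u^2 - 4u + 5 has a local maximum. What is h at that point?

h'(u) = -2u^2 - 6u - 4. Setting h'(u) = 0 gives u ∈ {-2, -1}.
h''(u) = -4u - 6. h''(-2) = 2 > 0 ⇒ local minimum; h''(-1) = -2 < 0 ⇒ local maximum.
Thus h has its local maximum at u = -1, with value 20/3.

20/3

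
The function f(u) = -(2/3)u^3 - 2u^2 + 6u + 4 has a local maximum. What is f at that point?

22/3

f'(u) = -2u^2 - 4u + 6. Setting f'(u) = 0 gives u ∈ {-3, 1}.
Since f''(u) = -4u - 4, we get f''(-3) = 8 > 0 ⇒ local minimum; f''(1) = -8 < 0 ⇒ local maximum.
So the local maximum value is f(1) = 22/3.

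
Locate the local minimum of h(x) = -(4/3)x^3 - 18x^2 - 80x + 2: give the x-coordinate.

h'(x) = -4x^2 - 36x - 80. Setting h'(x) = 0 gives x ∈ {-5, -4}.
h''(x) = -8x - 36. h''(-5) = 4 > 0 ⇒ local minimum; h''(-4) = -4 < 0 ⇒ local maximum.
So the local minimum value is h(-5) = 356/3.

-5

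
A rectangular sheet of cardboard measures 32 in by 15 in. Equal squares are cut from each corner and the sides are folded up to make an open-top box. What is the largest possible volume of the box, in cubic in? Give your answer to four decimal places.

With cut size x, the volume is V(x) = x(32 − 2x)(15 − 2x) for 0 < x < 7.5.
V'(x) = 12x^2 − 188x + 480. Setting V'(x) = 0 gives x ≈ 3.2115 (the root in (0, 7.5)).
V''(x) = 24x − 188 is negative there, so this is the maximum; V ≈ 704.5194.

704.5194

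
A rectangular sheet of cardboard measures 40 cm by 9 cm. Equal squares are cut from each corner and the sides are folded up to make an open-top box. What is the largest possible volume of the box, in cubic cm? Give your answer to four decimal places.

With cut size x, the volume is V(x) = x(40 − 2x)(9 − 2x) for 0 < x < 4.5.
V'(x) = 12x^2 − 196x + 360. Setting V'(x) = 0 gives x ≈ 2.1091 (the root in (0, 4.5)).
V''(x) = 24x − 196 is negative there, so this is the maximum; V ≈ 360.8700.

360.8700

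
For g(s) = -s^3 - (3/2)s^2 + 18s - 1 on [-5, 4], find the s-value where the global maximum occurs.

2

The derivative is -3s^2 - 3s + 18, which vanishes at s = -3 and s = 2.
Candidates: g(-5) = -7/2, g(-3) = -83/2, g(2) = 21, g(4) = -17.
The maximum over the interval is 21, attained at s = 2.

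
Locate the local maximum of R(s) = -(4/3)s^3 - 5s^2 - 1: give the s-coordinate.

R'(s) = -4s^2 - 10s = 0 at s = -5/2, 0.
Second-derivative test with R''(s) = -8s - 10: R''(-5/2) = 10 > 0 ⇒ local minimum; R''(0) = -10 < 0 ⇒ local maximum.
The local maximum is R(0) = -1.

0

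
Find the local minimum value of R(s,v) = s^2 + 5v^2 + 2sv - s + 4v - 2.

∂R/∂s = 2s + 2v - 1 = 0 and ∂R/∂v = 2s + 10v + 4 = 0, so (s, v) = (9/8, -5/8).
The Hessian has R_{ss} = 2, R_{vv} = 10, R_{sv} = 2, giving D = 16 > 0 with R_{ss} > 0, so the point is a local minimum.
R(9/8, -5/8) = -61/16.

-61/16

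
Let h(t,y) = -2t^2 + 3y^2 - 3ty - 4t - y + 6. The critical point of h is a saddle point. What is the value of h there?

∂h/∂t = -4t - 3y - 4 = 0 and ∂h/∂y = -3t + 6y - 1 = 0, so (t, y) = (-9/11, -8/33).
The Hessian has h_{tt} = -4, h_{yy} = 6, h_{ty} = -3, giving D = -33 < 0, so the point is a saddle point.
h(-9/11, -8/33) = 256/33.

256/33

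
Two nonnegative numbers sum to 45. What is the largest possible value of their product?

With x + y = 45, the product is P(x) = x(45 − x).
P'(x) = 45 − 2x = 0 gives x = 45/2; P'' = −2 < 0, so this is the maximum.
P = 45/2·45/2 = 2025/4.

2025/4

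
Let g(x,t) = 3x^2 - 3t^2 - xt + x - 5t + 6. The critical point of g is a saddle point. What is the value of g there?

∂g/∂x = 6x - t + 1 = 0 and ∂g/∂t = -x - 6t - 5 = 0, so (x, t) = (-11/37, -29/37).
The Hessian has g_{xx} = 6, g_{tt} = -6, g_{xt} = -1, giving D = -37 < 0, so the point is a saddle point.
g(-11/37, -29/37) = 289/37.

289/37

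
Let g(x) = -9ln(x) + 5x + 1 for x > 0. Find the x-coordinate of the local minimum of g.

g'(x) = -9/x + 5 = 0 gives x = 9/5.
g''(x) = 9/x², which is positive for x > 0, so this is a local minimum.
g(9/5) = -9·ln(9/5) + 9 + 1 ≈ 4.7099.

9/5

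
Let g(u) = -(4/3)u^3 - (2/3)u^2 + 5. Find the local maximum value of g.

g'(u) = -4u^2 - (4/3)u. Setting g'(u) = 0 gives u ∈ {-1/3, 0}.
Second-derivative test with g''(u) = -8u - 4/3: g''(-1/3) = 4/3 > 0 ⇒ local minimum; g''(0) = -4/3 < 0 ⇒ local maximum.
The local maximum is g(0) = 5.

5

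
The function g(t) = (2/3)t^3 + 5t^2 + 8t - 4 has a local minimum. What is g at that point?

g'(t) = 2t^2 + 10t + 8 = 0 at t = -4, -1.
Second-derivative test with g''(t) = 4t + 10: g''(-4) = -6 < 0 ⇒ local maximum; g''(-1) = 6 > 0 ⇒ local minimum.
So the local minimum value is g(-1) = -23/3.

-23/3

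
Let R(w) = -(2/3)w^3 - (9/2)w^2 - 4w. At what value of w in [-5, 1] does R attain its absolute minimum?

-4

The derivative is -2w^2 - 9w - 4, which vanishes at w = -4 and w = -1/2.
Compare values at every candidate in [-5, 1]: R(-5) = -55/6,  R(-4) = -40/3,  R(-1/2) = 23/24,  R(1) = -55/6.
The minimum over the interval is -40/3, attained at w = -4.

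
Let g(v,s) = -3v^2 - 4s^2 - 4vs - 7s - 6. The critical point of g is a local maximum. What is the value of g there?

∂g/∂v = -6v - 4s = 0 and ∂g/∂s = -4v - 8s - 7 = 0, so (v, s) = (7/8, -21/16).
The Hessian has g_{vv} = -6, g_{ss} = -8, g_{vs} = -4, giving D = 32 > 0 with g_{vv} < 0, so the point is a local maximum.
g(7/8, -21/16) = -45/32.

-45/32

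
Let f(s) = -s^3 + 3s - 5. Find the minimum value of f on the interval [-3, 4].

-57

Differentiating, f'(s) = -3s^2 + 3; which vanishes at s = -1 and s = 1.
Compare values at every candidate in [-3, 4]: f(-3) = 13; f(-1) = -7; f(1) = -3; f(4) = -57.
The minimum over the interval is -57, attained at s = 4.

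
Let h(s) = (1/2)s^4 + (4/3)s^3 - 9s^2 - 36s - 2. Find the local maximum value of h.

h'(s) = 2s^3 + 4s^2 - 18s - 36 = 0 at s = -3, -2, 3.
h''(s) = 6s^2 + 8s - 18. h''(-3) = 12 > 0 ⇒ local minimum; h''(-2) = -10 < 0 ⇒ local maximum; h''(3) = 60 > 0 ⇒ local minimum.
So the local maximum value is h(-2) = 94/3.

94/3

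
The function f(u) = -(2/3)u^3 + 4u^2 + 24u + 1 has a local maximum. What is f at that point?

f'(u) = -2u^2 + 8u + 24 = 0 at u = -2, 6.
f''(u) = -4u + 8. f''(-2) = 16 > 0 ⇒ local minimum; f''(6) = -16 < 0 ⇒ local maximum.
So the local maximum value is f(6) = 145.

145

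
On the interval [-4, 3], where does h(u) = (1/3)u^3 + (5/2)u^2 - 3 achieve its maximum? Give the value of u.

3

The derivative is u^2 + 5u, whose only zero in [-4, 3] is u = 0.
Candidates: h(-4) = 47/3, h(0) = -3, h(3) = 57/2.
So the maximum is h(3) = 57/2.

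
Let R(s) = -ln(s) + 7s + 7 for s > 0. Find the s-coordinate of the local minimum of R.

R'(s) = -1/s + 7 = 0 gives s = 1/7.
R''(s) = 1/s², which is positive for s > 0, so this is a local minimum.
R(1/7) = -1·ln(1/7) + 1 + 7 ≈ 9.9459.

1/7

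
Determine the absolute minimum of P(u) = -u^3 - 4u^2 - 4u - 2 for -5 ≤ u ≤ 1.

The derivative is -3u^2 - 8u - 4, which vanishes at u = -2 and u = -2/3.
Compare values at every candidate in [-5, 1]: P(-5) = 43,  P(-2) = -2,  P(-2/3) = -22/27,  P(1) = -11.
So the minimum is P(1) = -11.

-11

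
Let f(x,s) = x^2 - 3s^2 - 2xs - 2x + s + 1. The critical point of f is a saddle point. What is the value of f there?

1/16

∂f/∂x = 2x - 2s - 2 = 0 and ∂f/∂s = -2x - 6s + 1 = 0, so (x, s) = (7/8, -1/8).
The Hessian has f_{xx} = 2, f_{ss} = -6, f_{xs} = -2, giving D = -16 < 0, so the point is a saddle point.
f(7/8, -1/8) = 1/16.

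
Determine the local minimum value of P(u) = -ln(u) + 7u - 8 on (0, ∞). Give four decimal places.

P'(u) = -1/u + 7 = 0 gives u = 1/7.
P''(u) = 1/u², which is positive for u > 0, so this is a local minimum.
P(1/7) = -1·ln(1/7) + 1 - 8 ≈ -5.0541.

-5.0541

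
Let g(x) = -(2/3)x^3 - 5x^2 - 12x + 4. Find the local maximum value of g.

40/3

g'(x) = -2x^2 - 10x - 12. Setting g'(x) = 0 gives x ∈ {-3, -2}.
g''(x) = -4x - 10. g''(-3) = 2 > 0 ⇒ local minimum; g''(-2) = -2 < 0 ⇒ local maximum.
The local maximum is g(-2) = 40/3.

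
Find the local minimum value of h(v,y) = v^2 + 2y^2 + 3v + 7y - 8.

∂h/∂v = 2v + 3 = 0 and ∂h/∂y = 4y + 7 = 0, so (v, y) = (-3/2, -7/4).
The Hessian has h_{vv} = 2, h_{yy} = 4, h_{vy} = 0, giving D = 8 > 0 with h_{vv} > 0, so the point is a local minimum.
h(-3/2, -7/4) = -131/8.

-131/8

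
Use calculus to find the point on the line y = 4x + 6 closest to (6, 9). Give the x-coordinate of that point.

18/17

Minimize D(x)^2 = (x - 6)^2 + (4x - 3)^2.
d/dx[D^2] = 2(x - 6) + 2·4·(4x - 3) = 0 ⇒ x = 18/17.
Then y = 174/17 and the distance is √(441/17) ≈ 5.0932.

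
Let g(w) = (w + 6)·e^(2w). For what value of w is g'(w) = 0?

-13/2

g'(w) = 1·e^(2w) + (w + 6)·2·e^(2w) = (2w + 13)·e^(2w). Since e^(2w) > 0, the only critical point is w = -13/2.
g''(-13/2) has the same sign as 2 > 0, so this is a local minimum.
g(-13/2) = (-1/2)·e^(-13) ≈ -0.0000.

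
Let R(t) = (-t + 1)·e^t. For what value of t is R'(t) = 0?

R'(t) = (-1)·e^t + (-t + 1)·1·e^t = (-t)·e^t. Since e^t > 0, the only critical point is t = 0.
R''(0) has the same sign as -1 < 0, so this is a local maximum.
R(0) = (1)·e^(0) ≈ 1.0000.

0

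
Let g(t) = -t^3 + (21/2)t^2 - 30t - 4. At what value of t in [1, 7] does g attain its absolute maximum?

The derivative is -3t^2 + 21t - 30, which vanishes at t = 2 and t = 5.
Compare values at every candidate in [1, 7]: g(1) = -49/2, g(2) = -30, g(5) = -33/2, g(7) = -85/2.
Hence the absolute maximum is -33/2 at t = 5.

5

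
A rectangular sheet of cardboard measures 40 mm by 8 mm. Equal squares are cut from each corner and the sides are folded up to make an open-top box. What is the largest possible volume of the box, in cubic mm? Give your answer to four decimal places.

With cut size x, the volume is V(x) = x(40 − 2x)(8 − 2x) for 0 < x < 4.
V'(x) = 12x^2 − 192x + 320. Setting V'(x) = 0 gives x ≈ 1.8899 (the root in (0, 4)).
V''(x) = 24x − 192 is negative there, so this is the maximum; V ≈ 288.8835.

288.8835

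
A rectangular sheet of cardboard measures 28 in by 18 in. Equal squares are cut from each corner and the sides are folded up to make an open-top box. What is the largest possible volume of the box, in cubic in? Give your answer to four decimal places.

With cut size x, the volume is V(x) = x(28 − 2x)(18 − 2x) for 0 < x < 9.
V'(x) = 12x^2 − 184x + 504. Setting V'(x) = 0 gives x ≈ 3.5706 (the root in (0, 9)).
V''(x) = 24x − 184 is negative there, so this is the maximum; V ≈ 808.7464.

808.7464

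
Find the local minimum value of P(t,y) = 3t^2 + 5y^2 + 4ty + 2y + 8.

85/11

∂P/∂t = 6t + 4y = 0 and ∂P/∂y = 4t + 10y + 2 = 0, so (t, y) = (2/11, -3/11).
The Hessian has P_{tt} = 6, P_{yy} = 10, P_{ty} = 4, giving D = 44 > 0 with P_{tt} > 0, so the point is a local minimum.
P(2/11, -3/11) = 85/11.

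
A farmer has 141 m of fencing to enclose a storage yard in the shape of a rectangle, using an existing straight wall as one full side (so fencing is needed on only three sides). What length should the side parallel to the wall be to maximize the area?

Let the sides perpendicular to the wall have length x and the parallel side y, so 2x + y = 141 and the area is A = xy = x(141 − 2x).
A'(x) = 141 − 4x = 0 gives x = 141/4, and A''(x) = −4 < 0 confirms a maximum.
Then y = 141 − 2·141/4 = 141/2 and A = 19881/8.

141/2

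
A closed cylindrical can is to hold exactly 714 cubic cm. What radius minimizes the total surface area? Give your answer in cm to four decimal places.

With radius r and height h, πr²h = 714 so h = 714/(πr²), and S(r) = 2πr² + 2πrh = 2πr² + 2·714/r.
S'(r) = 4πr − 2·714/r² = 0 ⇒ r³ = 714/(2π), so r ≈ 4.8437 and h = 2r ≈ 9.6873.
S''(r) = 4π + 4·714/r³ > 0, so this is the minimum; S ≈ 442.2285.

4.8437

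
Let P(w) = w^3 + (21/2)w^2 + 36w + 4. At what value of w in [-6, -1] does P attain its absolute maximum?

Differentiating, P'(w) = 3w^2 + 21w + 36; which vanishes at w = -4 and w = -3.
Compare values at every candidate in [-6, -1]: P(-6) = -50, P(-4) = -36, P(-3) = -73/2, P(-1) = -45/2.
So the maximum is P(-1) = -45/2.

-1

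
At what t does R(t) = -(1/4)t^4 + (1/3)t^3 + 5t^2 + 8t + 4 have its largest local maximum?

4

R'(t) = -t^3 + t^2 + 10t + 8. Setting R'(t) = 0 gives t ∈ {-2, -1, 4}.
R''(t) = -3t^2 + 2t + 10. R''(-2) = -6 < 0 ⇒ local maximum; R''(-1) = 5 > 0 ⇒ local minimum; R''(4) = -30 < 0 ⇒ local maximum.
Thus R has its largest local maximum at t = 4, with value 220/3.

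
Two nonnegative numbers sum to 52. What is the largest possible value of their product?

676

With x + y = 52, the product is P(x) = x(52 − x).
P'(x) = 52 − 2x = 0 gives x = 26; P'' = −2 < 0, so this is the maximum.
P = 26·26 = 676.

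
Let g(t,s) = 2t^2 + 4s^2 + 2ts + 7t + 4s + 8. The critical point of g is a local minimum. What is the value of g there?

13/7

∂g/∂t = 4t + 2s + 7 = 0 and ∂g/∂s = 2t + 8s + 4 = 0, so (t, s) = (-12/7, -1/14).
The Hessian has g_{tt} = 4, g_{ss} = 8, g_{ts} = 2, giving D = 28 > 0 with g_{tt} > 0, so the point is a local minimum.
g(-12/7, -1/14) = 13/7.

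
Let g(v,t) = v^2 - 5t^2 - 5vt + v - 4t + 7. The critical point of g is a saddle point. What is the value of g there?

34/5

∂g/∂v = 2v - 5t + 1 = 0 and ∂g/∂t = -5v - 10t - 4 = 0, so (v, t) = (-2/3, -1/15).
The Hessian has g_{vv} = 2, g_{tt} = -10, g_{vt} = -5, giving D = -45 < 0, so the point is a saddle point.
g(-2/3, -1/15) = 34/5.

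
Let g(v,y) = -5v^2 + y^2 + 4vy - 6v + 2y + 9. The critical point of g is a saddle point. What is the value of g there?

∂g/∂v = -10v + 4y - 6 = 0 and ∂g/∂y = 4v + 2y + 2 = 0, so (v, y) = (-5/9, 1/9).
The Hessian has g_{vv} = -10, g_{yy} = 2, g_{vy} = 4, giving D = -36 < 0, so the point is a saddle point.
g(-5/9, 1/9) = 97/9.

97/9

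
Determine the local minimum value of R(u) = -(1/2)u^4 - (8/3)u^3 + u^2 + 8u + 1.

Critical points: R'(u) = -2u^3 - 8u^2 + 2u + 8 vanishes at u = -4, -1, 1.
Second-derivative test with R''(u) = -6u^2 - 16u + 2: R''(-4) = -30 < 0 ⇒ local maximum; R''(-1) = 12 > 0 ⇒ local minimum; R''(1) = -20 < 0 ⇒ local maximum.
So the local minimum value is R(-1) = -23/6.

-23/6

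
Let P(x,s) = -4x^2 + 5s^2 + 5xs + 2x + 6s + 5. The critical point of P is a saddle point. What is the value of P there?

341/105

∂P/∂x = -8x + 5s + 2 = 0 and ∂P/∂s = 5x + 10s + 6 = 0, so (x, s) = (-2/21, -58/105).
The Hessian has P_{xx} = -8, P_{ss} = 10, P_{xs} = 5, giving D = -105 < 0, so the point is a saddle point.
P(-2/21, -58/105) = 341/105.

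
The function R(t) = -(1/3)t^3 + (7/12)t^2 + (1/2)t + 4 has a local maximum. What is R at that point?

79/16

Critical points: R'(t) = -t^2 + (7/6)t + 1/2 vanishes at t = -1/3, 3/2.
Since R''(t) = -2t + 7/6, we get R''(-1/3) = 11/6 > 0 ⇒ local minimum; R''(3/2) = -11/6 < 0 ⇒ local maximum.
The local maximum is R(3/2) = 79/16.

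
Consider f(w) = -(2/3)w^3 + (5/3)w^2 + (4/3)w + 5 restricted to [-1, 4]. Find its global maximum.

9

f'(w) = -2w^2 + (10/3)w + 4/3, which vanishes at w = -1/3 and w = 2.
Candidates: f(-1) = 6,  f(-1/3) = 386/81,  f(2) = 9,  f(4) = -17/3.
Hence the absolute maximum is 9 at w = 2.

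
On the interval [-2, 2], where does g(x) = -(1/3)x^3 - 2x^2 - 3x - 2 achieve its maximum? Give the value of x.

g'(x) = -x^2 - 4x - 3, whose only zero in [-2, 2] is x = -1.
Compare values at every candidate in [-2, 2]: g(-2) = -4/3, g(-1) = -2/3, g(2) = -56/3.
Hence the absolute maximum is -2/3 at x = -1.

-1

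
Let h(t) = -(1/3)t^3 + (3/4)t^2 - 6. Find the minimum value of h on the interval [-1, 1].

h'(t) = -t^2 + (3/2)t, whose only zero in [-1, 1] is t = 0.
Candidates: h(-1) = -59/12,  h(0) = -6,  h(1) = -67/12.
So the minimum is h(0) = -6.

-6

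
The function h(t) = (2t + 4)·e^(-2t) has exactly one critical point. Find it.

By the product rule, h'(t) = (-4t - 6)·e^(-2t). Since e^(-2t) > 0, the only critical point is t = -3/2.
h''(-3/2) has the same sign as -4 < 0, so this is a local maximum.
h(-3/2) = (1)·e^(3) ≈ 20.0855.

-3/2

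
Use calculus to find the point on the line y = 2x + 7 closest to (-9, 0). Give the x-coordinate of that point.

Minimize D(x)^2 = (x + 9)^2 + (2x + 7)^2.
d/dx[D^2] = 2(x + 9) + 2·2·(2x + 7) = 0 ⇒ x = -23/5.
Then y = -11/5 and the distance is √(121/5) ≈ 4.9193.

-23/5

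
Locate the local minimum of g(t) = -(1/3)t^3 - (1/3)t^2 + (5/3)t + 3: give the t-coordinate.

Critical points: g'(t) = -t^2 - (2/3)t + 5/3 vanishes at t = -5/3, 1.
g''(t) = -2t - 2/3. g''(-5/3) = 8/3 > 0 ⇒ local minimum; g''(1) = -8/3 < 0 ⇒ local maximum.
So the local minimum value is g(-5/3) = 68/81.

-5/3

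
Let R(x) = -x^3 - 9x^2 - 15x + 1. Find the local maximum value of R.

8

R'(x) = -3x^2 - 18x - 15. Setting R'(x) = 0 gives x ∈ {-5, -1}.
R''(x) = -6x - 18. R''(-5) = 12 > 0 ⇒ local minimum; R''(-1) = -12 < 0 ⇒ local maximum.
The local maximum is R(-1) = 8.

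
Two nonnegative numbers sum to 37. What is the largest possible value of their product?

With x + y = 37, the product is P(x) = x(37 − x).
P'(x) = 37 − 2x = 0 gives x = 37/2; P'' = −2 < 0, so this is the maximum.
P = 37/2·37/2 = 1369/4.

1369/4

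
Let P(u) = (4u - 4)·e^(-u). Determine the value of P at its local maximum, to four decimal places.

By the product rule, P'(u) = (-4u + 8)·e^(-u). Since e^(-u) > 0, the only critical point is u = 2.
P''(2) has the same sign as -4 < 0, so this is a local maximum.
P(2) = (4)·e^(-2) ≈ 0.5413.

0.5413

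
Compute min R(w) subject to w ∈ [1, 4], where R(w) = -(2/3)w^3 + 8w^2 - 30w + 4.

-32

R'(w) = -2w^2 + 16w - 30, whose only zero in [1, 4] is w = 3.
Compare values at every candidate in [1, 4]: R(1) = -56/3,  R(3) = -32,  R(4) = -92/3.
So the minimum is R(3) = -32.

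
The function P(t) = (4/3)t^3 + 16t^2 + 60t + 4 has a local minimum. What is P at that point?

P'(t) = 4t^2 + 32t + 60. Setting P'(t) = 0 gives t ∈ {-5, -3}.
P''(t) = 8t + 32. P''(-5) = -8 < 0 ⇒ local maximum; P''(-3) = 8 > 0 ⇒ local minimum.
The local minimum is P(-3) = -68.

-68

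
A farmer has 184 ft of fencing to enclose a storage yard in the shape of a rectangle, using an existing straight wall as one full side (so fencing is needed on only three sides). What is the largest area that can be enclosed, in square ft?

4232

Let the sides perpendicular to the wall have length x and the parallel side y, so 2x + y = 184 and the area is A = xy = x(184 − 2x).
A'(x) = 184 − 4x = 0 gives x = 46, and A''(x) = −4 < 0 confirms a maximum.
Then y = 184 − 2·46 = 92 and A = 4232.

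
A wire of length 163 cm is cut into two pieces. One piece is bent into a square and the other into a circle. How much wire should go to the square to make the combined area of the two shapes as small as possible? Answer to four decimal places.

91.2962

Let x be the length used for the square. Square side x/4; circle radius (163−x)/(2π).
A(x) = (x/4)² + π·((163−x)/(2π))² = x²/16 + (163−x)²/(4π) for 0 ≤ x ≤ 163. A'(x) = x/8 − (163−x)/(2π) = 0 gives x = 4·163/(π+4) ≈ 91.2962.
A'' = 1/8 + 1/(2π) > 0, so this gives the minimum combined area; x ≈ 91.2962 cm to the square.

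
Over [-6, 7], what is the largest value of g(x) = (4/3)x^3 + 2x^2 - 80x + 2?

856/3

g'(x) = 4x^2 + 4x - 80, which vanishes at x = -5 and x = 4.
Candidates: g(-6) = 266; g(-5) = 856/3; g(4) = -602/3; g(7) = -8/3.
The maximum over the interval is 856/3, attained at x = -5.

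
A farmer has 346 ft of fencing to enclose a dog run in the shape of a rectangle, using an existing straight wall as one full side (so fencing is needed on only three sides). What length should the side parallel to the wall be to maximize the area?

Let the sides perpendicular to the wall have length x and the parallel side y, so 2x + y = 346 and the area is A = xy = x(346 − 2x).
A'(x) = 346 − 4x = 0 gives x = 173/2, and A''(x) = −4 < 0 confirms a maximum.
Then y = 346 − 2·173/2 = 173 and A = 29929/2.

173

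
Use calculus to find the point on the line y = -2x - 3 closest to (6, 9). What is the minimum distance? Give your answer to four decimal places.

Minimize D(x)^2 = (x - 6)^2 + (-2x - 12)^2.
d/dx[D^2] = 2(x - 6) + 2·(-2)·(-2x - 12) = 0 ⇒ x = -18/5.
Then y = 21/5 and the distance is √(576/5) ≈ 10.7331.

10.7331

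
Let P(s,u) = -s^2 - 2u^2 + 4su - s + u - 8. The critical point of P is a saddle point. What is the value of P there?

∂P/∂s = -2s + 4u - 1 = 0 and ∂P/∂u = 4s - 4u + 1 = 0, so (s, u) = (0, 1/4).
The Hessian has P_{ss} = -2, P_{uu} = -4, P_{su} = 4, giving D = -8 < 0, so the point is a saddle point.
P(0, 1/4) = -63/8.

-63/8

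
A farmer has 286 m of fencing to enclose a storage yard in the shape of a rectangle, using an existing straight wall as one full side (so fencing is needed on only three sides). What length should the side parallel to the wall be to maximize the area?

Let the sides perpendicular to the wall have length x and the parallel side y, so 2x + y = 286 and the area is A = xy = x(286 − 2x).
A'(x) = 286 − 4x = 0 gives x = 143/2, and A''(x) = −4 < 0 confirms a maximum.
Then y = 286 − 2·143/2 = 143 and A = 20449/2.

143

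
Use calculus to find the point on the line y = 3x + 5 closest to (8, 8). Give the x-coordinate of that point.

Minimize D(x)^2 = (x - 8)^2 + (3x - 3)^2.
d/dx[D^2] = 2(x - 8) + 2·3·(3x - 3) = 0 ⇒ x = 17/10.
Then y = 101/10 and the distance is √(441/10) ≈ 6.6408.

17/10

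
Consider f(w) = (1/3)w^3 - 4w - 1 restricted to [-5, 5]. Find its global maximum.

f'(w) = w^2 - 4, which vanishes at w = -2 and w = 2.
Evaluating at the critical points and endpoints: f(-5) = -68/3, f(-2) = 13/3, f(2) = -19/3, f(5) = 62/3.
The maximum over the interval is 62/3, attained at w = 5.

62/3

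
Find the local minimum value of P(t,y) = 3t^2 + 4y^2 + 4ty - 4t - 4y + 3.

3/2

∂P/∂t = 6t + 4y - 4 = 0 and ∂P/∂y = 4t + 8y - 4 = 0, so (t, y) = (1/2, 1/4).
The Hessian has P_{tt} = 6, P_{yy} = 8, P_{ty} = 4, giving D = 32 > 0 with P_{tt} > 0, so the point is a local minimum.
P(1/2, 1/4) = 3/2.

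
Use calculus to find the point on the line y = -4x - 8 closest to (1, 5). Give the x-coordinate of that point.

Minimize D(x)^2 = (x - 1)^2 + (-4x - 13)^2.
d/dx[D^2] = 2(x - 1) + 2·(-4)·(-4x - 13) = 0 ⇒ x = -3.
Then y = 4 and the distance is √(17) ≈ 4.1231.

-3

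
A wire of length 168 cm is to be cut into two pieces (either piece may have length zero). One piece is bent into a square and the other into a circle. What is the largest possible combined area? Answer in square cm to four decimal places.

2245.9946

Let x be the length used for the square. Square side x/4; circle radius (168−x)/(2π).
A(x) = (x/4)² + π·((168−x)/(2π))² = x²/16 + (168−x)²/(4π) for 0 ≤ x ≤ 168. A'(x) = x/8 − (168−x)/(2π) = 0 gives x = 4·168/(π+4) ≈ 94.0967.
A'' > 0, so the interior critical point is a minimum; the maximum is at an endpoint. A(0) = 2245.9946 and A(168) = 1764.0000, so the largest area is 2245.9946.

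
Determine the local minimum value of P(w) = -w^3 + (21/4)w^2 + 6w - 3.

P'(w) = -3w^2 + (21/2)w + 6 = 0 at w = -1/2, 4.
Since P''(w) = -6w + 21/2, we get P''(-1/2) = 27/2 > 0 ⇒ local minimum; P''(4) = -27/2 < 0 ⇒ local maximum.
Thus P has its local minimum at w = -1/2, with value -73/16.

-73/16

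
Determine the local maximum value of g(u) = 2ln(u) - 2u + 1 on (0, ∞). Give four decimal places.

g'(u) = 2/u − 2 = 0 gives u = 1.
g''(u) = -2/u², which is negative for u > 0, so this is a local maximum.
g(1) = 2·ln(1) - 2 + 1 ≈ -1.0000.

-1.0000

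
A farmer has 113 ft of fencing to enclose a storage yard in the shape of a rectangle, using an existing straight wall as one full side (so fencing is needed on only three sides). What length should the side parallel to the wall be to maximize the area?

Let the sides perpendicular to the wall have length x and the parallel side y, so 2x + y = 113 and the area is A = xy = x(113 − 2x).
A'(x) = 113 − 4x = 0 gives x = 113/4, and A''(x) = −4 < 0 confirms a maximum.
Then y = 113 − 2·113/4 = 113/2 and A = 12769/8.

113/2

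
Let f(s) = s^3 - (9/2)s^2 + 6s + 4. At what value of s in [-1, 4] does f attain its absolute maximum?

The derivative is 3s^2 - 9s + 6, which vanishes at s = 1 and s = 2.
Candidates: f(-1) = -15/2,  f(1) = 13/2,  f(2) = 6,  f(4) = 20.
Hence the absolute maximum is 20 at s = 4.

4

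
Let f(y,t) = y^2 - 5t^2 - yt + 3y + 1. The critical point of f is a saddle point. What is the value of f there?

∂f/∂y = 2y - t + 3 = 0 and ∂f/∂t = -y - 10t = 0, so (y, t) = (-10/7, 1/7).
The Hessian has f_{yy} = 2, f_{tt} = -10, f_{yt} = -1, giving D = -21 < 0, so the point is a saddle point.
f(-10/7, 1/7) = -8/7.

-8/7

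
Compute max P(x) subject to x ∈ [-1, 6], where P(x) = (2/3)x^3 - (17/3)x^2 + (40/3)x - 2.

The derivative is 2x^2 - (34/3)x + 40/3, which vanishes at x = 5/3 and x = 4.
Evaluating at the critical points and endpoints: P(-1) = -65/3,  P(5/3) = 613/81,  P(4) = 10/3,  P(6) = 18.
The maximum over the interval is 18, attained at x = 6.

18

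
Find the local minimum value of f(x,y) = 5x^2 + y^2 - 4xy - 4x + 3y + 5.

7/4

∂f/∂x = 10x - 4y - 4 = 0 and ∂f/∂y = -4x + 2y + 3 = 0, so (x, y) = (-1, -7/2).
The Hessian has f_{xx} = 10, f_{yy} = 2, f_{xy} = -4, giving D = 4 > 0 with f_{xx} > 0, so the point is a local minimum.
f(-1, -7/2) = 7/4.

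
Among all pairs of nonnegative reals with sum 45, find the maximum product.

2025/4

With x + y = 45, the product is P(x) = x(45 − x).
P'(x) = 45 − 2x = 0 gives x = 45/2; P'' = −2 < 0, so this is the maximum.
P = 45/2·45/2 = 2025/4.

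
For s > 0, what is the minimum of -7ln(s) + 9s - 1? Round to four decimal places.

f'(s) = -7/s + 9 = 0 gives s = 7/9.
f''(s) = 7/s², which is positive for s > 0, so this is a local minimum.
f(7/9) = -7·ln(7/9) + 7 - 1 ≈ 7.7592.

7.7592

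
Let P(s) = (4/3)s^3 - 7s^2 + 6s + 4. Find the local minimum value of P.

-5

P'(s) = 4s^2 - 14s + 6 = 0 at s = 1/2, 3.
Second-derivative test with P''(s) = 8s - 14: P''(1/2) = -10 < 0 ⇒ local maximum; P''(3) = 10 > 0 ⇒ local minimum.
The local minimum is P(3) = -5.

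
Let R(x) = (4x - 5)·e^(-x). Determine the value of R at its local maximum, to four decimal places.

Differentiating with the product rule gives R'(x) = (-4x + 9)·e^(-x). Since e^(-x) > 0, the only critical point is x = 9/4.
R''(9/4) has the same sign as -4 < 0, so this is a local maximum.
R(9/4) = (4)·e^(-9/4) ≈ 0.4216.

0.4216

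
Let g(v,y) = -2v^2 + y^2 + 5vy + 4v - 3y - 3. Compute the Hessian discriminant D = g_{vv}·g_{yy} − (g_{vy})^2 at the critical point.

∂g/∂v = -4v + 5y + 4 = 0 and ∂g/∂y = 5v + 2y - 3 = 0, so (v, y) = (23/33, -8/33).
The Hessian has g_{vv} = -4, g_{yy} = 2, g_{vy} = 5, giving D = -33 < 0, so the point is a saddle point.
D = (-4)·(2) − (5)^2 = -33.

-33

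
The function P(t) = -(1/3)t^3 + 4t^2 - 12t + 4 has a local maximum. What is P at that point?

Critical points: P'(t) = -t^2 + 8t - 12 vanishes at t = 2, 6.
P''(t) = -2t + 8. P''(2) = 4 > 0 ⇒ local minimum; P''(6) = -4 < 0 ⇒ local maximum.
So the local maximum value is P(6) = 4.

4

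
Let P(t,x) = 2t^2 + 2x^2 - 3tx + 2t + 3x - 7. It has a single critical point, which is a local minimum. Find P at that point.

∂P/∂t = 4t - 3x + 2 = 0 and ∂P/∂x = -3t + 4x + 3 = 0, so (t, x) = (-17/7, -18/7).
The Hessian has P_{tt} = 4, P_{xx} = 4, P_{tx} = -3, giving D = 7 > 0 with P_{tt} > 0, so the point is a local minimum.
P(-17/7, -18/7) = -93/7.

-93/7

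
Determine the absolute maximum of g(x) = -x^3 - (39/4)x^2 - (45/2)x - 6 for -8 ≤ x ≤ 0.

Differentiating, g'(x) = -3x^2 - (39/2)x - 45/2; which vanishes at x = -5 and x = -3/2.
Evaluating at the critical points and endpoints: g(-8) = 62,  g(-5) = -49/4,  g(-3/2) = 147/16,  g(0) = -6.
So the maximum is g(-8) = 62.

62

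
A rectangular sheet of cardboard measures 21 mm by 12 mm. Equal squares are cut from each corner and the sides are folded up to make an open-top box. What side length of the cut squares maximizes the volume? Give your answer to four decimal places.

With cut size x, the volume is V(x) = x(21 − 2x)(12 − 2x) for 0 < x < 6.
V'(x) = 12x^2 − 132x + 252. Setting V'(x) = 0 gives x ≈ 2.4586 (the root in (0, 6)).
V''(x) = 24x − 132 is negative there, so this is the maximum; V ≈ 280.0622.

2.4586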